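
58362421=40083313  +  18279108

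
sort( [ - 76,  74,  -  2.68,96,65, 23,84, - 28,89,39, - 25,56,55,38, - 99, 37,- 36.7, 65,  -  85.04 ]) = [ - 99, - 85.04,  -  76, - 36.7,  -  28,-25, - 2.68,23,37,  38,39,55,56, 65, 65,  74, 84 , 89,96] 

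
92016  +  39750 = 131766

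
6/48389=6/48389=0.00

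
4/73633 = 4/73633 = 0.00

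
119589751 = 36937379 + 82652372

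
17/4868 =17/4868= 0.00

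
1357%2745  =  1357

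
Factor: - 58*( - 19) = 1102 = 2^1*19^1  *29^1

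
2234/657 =3+263/657= 3.40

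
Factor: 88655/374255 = 149/629 = 17^ ( - 1)*37^( - 1 )*149^1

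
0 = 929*0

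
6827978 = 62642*109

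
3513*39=137007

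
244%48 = 4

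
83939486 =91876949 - 7937463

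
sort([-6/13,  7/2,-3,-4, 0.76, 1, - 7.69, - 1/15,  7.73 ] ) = [-7.69 , - 4,-3, - 6/13, - 1/15, 0.76, 1, 7/2, 7.73 ] 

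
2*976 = 1952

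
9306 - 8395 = 911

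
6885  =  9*765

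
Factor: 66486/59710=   4749/4265 = 3^1*5^( - 1 )*853^( - 1 )*1583^1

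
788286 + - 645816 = 142470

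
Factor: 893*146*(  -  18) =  - 2^2*3^2*19^1*47^1*73^1 = - 2346804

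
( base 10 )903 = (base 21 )210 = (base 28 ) 147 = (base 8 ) 1607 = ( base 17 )322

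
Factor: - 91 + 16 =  - 3^1*5^2 = - 75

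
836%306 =224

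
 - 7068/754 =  - 10 + 236/377 = - 9.37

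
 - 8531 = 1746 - 10277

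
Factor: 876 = 2^2*3^1 * 73^1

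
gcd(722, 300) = 2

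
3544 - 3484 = 60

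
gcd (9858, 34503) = 4929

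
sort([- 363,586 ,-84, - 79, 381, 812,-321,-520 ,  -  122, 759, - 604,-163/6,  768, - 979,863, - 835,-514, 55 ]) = [-979,-835, - 604, - 520,-514, - 363 ,-321, - 122,- 84, - 79, - 163/6, 55, 381, 586, 759,768,  812,863 ]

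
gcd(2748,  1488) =12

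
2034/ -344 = -6+15/172 = - 5.91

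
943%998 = 943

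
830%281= 268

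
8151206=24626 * 331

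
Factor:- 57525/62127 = - 25/27 = -3^( -3)*5^2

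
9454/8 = 4727/4 = 1181.75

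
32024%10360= 944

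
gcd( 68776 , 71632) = 8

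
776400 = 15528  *50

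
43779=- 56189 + 99968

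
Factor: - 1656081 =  - 3^2 * 7^1 * 97^1*271^1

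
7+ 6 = 13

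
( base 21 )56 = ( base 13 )87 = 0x6F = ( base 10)111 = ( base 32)3f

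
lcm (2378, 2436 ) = 99876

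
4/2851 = 4/2851 = 0.00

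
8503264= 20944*406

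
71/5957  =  71/5957  =  0.01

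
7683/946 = 8 + 115/946 = 8.12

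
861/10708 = 861/10708 =0.08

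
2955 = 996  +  1959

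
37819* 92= 3479348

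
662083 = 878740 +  - 216657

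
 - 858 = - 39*22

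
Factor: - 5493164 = -2^2*43^1 * 109^1* 293^1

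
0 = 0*576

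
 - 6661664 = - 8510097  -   - 1848433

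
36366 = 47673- 11307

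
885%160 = 85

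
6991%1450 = 1191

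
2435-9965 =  - 7530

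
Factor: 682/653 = 2^1 * 11^1 * 31^1*653^( - 1 ) 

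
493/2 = 246+ 1/2 = 246.50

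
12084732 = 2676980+9407752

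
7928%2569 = 221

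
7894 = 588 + 7306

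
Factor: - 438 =-2^1 * 3^1*73^1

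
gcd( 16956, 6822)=18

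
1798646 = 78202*23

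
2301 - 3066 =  - 765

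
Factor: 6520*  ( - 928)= - 6050560 = -2^8*5^1*29^1*163^1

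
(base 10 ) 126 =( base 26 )4m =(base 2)1111110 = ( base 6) 330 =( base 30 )46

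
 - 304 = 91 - 395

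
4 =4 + 0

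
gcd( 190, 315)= 5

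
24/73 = 24/73  =  0.33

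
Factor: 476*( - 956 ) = -455056 = -2^4*7^1*17^1*239^1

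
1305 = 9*145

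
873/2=436 + 1/2 = 436.50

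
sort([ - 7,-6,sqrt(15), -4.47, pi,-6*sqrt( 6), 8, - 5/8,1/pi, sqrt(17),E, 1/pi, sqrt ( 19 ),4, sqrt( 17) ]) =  [ - 6*sqrt(6 ),-7,- 6,-4.47, - 5/8, 1/pi, 1/pi, E, pi, sqrt (15), 4, sqrt(17), sqrt( 17), sqrt( 19), 8]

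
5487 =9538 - 4051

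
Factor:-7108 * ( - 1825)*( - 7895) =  - 2^2* 5^3 * 73^1*1579^1 * 1777^1 = -  102414729500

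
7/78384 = 7/78384 =0.00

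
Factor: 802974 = 2^1*3^1*37^1 *3617^1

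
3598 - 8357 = -4759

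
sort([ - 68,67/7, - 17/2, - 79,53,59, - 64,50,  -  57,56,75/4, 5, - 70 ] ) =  [ - 79, - 70,-68, - 64, -57, -17/2, 5,67/7, 75/4,50,53, 56,59]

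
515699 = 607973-92274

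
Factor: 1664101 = 1664101^1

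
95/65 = 19/13 = 1.46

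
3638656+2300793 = 5939449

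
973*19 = 18487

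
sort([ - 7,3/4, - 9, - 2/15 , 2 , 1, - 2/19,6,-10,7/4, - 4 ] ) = [ - 10, - 9, - 7 , - 4 ,-2/15 , - 2/19,3/4 , 1,7/4 , 2 , 6 ] 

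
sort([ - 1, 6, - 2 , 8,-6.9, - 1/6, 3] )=[  -  6.9,-2, - 1,-1/6,3, 6, 8 ]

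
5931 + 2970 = 8901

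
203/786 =203/786 = 0.26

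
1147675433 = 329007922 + 818667511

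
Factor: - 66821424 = -2^4*3^1* 17^2*4817^1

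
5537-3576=1961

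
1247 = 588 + 659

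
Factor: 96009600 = 2^7*3^1*5^2*73^1*137^1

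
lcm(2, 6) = 6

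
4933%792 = 181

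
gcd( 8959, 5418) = 1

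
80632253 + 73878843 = 154511096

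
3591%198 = 27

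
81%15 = 6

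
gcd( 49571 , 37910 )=1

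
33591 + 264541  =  298132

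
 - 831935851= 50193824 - 882129675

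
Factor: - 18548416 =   -  2^6*31^1*9349^1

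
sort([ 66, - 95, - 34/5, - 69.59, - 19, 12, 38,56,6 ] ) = [ - 95, - 69.59, - 19 , - 34/5,6,12,38,56,66] 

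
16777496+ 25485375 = 42262871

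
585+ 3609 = 4194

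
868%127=106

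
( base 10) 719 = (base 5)10334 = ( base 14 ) 395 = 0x2cf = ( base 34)L5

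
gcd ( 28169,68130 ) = 1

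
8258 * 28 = 231224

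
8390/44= 4195/22=190.68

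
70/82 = 35/41 = 0.85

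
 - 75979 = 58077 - 134056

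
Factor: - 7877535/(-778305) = 525169/51887 = 11^(-1)*41^1*53^( - 1 )*89^(-1) * 12809^1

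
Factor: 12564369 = 3^3*47^1*9901^1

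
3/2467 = 3/2467  =  0.00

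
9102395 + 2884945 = 11987340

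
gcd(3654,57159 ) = 261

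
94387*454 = 42851698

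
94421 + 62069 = 156490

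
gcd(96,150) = 6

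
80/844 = 20/211 = 0.09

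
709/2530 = 709/2530 = 0.28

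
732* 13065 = 9563580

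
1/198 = 1/198 = 0.01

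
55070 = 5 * 11014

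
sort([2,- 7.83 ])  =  [  -  7.83, 2] 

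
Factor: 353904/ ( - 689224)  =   - 438/853=- 2^1*3^1*73^1*853^( - 1) 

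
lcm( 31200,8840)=530400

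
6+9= 15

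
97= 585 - 488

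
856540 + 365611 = 1222151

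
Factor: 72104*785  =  56601640  =  2^3*5^1*157^1*9013^1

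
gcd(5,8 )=1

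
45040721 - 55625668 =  - 10584947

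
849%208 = 17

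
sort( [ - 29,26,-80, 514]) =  [-80,  -  29, 26,514]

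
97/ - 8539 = -97/8539 = - 0.01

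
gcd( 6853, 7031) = 89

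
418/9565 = 418/9565  =  0.04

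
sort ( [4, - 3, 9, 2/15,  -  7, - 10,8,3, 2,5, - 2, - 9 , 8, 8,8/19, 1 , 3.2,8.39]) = [ - 10, - 9, - 7, - 3,-2,2/15,  8/19,1 , 2,3,3.2,  4,5, 8, 8,8,  8.39,9]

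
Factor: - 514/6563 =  - 2^1*257^1*6563^( - 1)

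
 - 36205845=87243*( - 415)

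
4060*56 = 227360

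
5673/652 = 8 + 457/652 = 8.70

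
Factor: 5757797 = 23^1*139^1*1801^1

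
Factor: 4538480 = 2^4*5^1 * 56731^1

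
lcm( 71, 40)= 2840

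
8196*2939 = 24088044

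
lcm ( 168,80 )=1680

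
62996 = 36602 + 26394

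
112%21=7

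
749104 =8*93638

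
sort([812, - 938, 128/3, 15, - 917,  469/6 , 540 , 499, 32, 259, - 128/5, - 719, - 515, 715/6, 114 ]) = [ - 938, - 917, - 719, -515, - 128/5, 15,32, 128/3, 469/6, 114,715/6, 259,499,540, 812 ]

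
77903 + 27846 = 105749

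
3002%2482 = 520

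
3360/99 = 33  +  31/33 = 33.94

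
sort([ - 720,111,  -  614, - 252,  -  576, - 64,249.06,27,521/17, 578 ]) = [- 720,  -  614,  -  576,-252,  -  64,27,521/17,111,  249.06,578]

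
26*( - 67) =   -  1742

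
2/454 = 1/227 = 0.00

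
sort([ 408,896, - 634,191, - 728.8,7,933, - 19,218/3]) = [ - 728.8,-634, - 19,7,218/3,191,408  ,  896 , 933 ] 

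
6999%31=24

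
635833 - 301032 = 334801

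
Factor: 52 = 2^2*13^1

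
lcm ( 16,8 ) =16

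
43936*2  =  87872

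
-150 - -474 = 324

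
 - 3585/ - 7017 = 1195/2339 = 0.51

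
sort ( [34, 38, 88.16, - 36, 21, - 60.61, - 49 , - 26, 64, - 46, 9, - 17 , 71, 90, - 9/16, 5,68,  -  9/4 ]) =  [-60.61, - 49, - 46, - 36, - 26, - 17, - 9/4, - 9/16,5, 9, 21, 34, 38, 64, 68, 71, 88.16, 90]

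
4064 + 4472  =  8536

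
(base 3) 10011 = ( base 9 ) 104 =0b1010101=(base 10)85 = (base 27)34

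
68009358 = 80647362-12638004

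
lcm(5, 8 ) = 40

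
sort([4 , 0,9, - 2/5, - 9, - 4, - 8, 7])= [ - 9, - 8, - 4, - 2/5 , 0,4,7,9 ] 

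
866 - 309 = 557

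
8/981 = 8/981 = 0.01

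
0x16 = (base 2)10110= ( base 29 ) m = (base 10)22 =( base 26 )m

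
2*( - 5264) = - 10528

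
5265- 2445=2820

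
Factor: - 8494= - 2^1* 31^1*137^1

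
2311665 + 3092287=5403952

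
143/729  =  143/729  =  0.20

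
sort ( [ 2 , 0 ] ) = [0, 2 ] 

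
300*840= 252000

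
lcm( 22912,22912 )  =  22912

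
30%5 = 0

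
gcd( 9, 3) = 3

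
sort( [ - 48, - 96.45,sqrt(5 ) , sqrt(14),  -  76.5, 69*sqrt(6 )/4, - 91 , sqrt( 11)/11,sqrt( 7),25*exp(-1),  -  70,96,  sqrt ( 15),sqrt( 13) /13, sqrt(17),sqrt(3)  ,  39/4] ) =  [ - 96.45,-91, - 76.5, - 70 ,  -  48,sqrt(13) /13,sqrt(11 ) /11,sqrt(3),sqrt(5),sqrt(7),  sqrt(14),sqrt( 15), sqrt ( 17 ), 25*exp( - 1 ), 39/4, 69*sqrt(6 ) /4, 96 ]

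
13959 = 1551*9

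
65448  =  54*1212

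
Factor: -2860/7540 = -11^1*29^( - 1 ) = -11/29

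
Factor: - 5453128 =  - 2^3 * 47^1*14503^1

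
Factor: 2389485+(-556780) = 1832705 =5^1*7^1*52363^1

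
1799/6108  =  1799/6108 = 0.29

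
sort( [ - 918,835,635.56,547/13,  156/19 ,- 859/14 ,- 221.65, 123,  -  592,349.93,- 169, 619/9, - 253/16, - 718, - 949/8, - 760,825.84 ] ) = [ - 918,-760, - 718,-592,-221.65, - 169, - 949/8, - 859/14, - 253/16,  156/19, 547/13,619/9,123,349.93,635.56, 825.84, 835]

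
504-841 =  - 337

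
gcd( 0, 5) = 5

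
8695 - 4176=4519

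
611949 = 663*923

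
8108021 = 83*97687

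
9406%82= 58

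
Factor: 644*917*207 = 2^2*3^2*7^2 *23^2*131^1 = 122243436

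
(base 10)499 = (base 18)19D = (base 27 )ID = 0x1F3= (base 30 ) GJ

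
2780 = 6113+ - 3333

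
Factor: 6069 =3^1*7^1 * 17^2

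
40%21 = 19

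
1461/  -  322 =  - 1461/322 = -4.54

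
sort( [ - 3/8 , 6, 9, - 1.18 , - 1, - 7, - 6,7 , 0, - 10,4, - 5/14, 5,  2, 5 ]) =[ - 10, - 7, - 6, - 1.18,-1, - 3/8, - 5/14,0,2, 4, 5,5, 6,7,9]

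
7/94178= 1/13454 = 0.00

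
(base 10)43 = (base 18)27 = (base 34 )19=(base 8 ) 53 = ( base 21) 21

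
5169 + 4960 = 10129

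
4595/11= 4595/11 = 417.73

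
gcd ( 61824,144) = 48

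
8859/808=8859/808 = 10.96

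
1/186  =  1/186=   0.01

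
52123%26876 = 25247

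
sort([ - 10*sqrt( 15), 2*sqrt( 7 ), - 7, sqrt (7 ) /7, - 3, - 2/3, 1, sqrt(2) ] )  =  [ - 10 * sqrt( 15), - 7, - 3, - 2/3, sqrt( 7 ) /7,1,sqrt( 2) , 2*sqrt( 7 )]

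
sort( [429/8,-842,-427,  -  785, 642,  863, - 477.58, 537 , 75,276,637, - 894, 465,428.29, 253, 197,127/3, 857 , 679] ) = [  -  894, - 842,  -  785, - 477.58, - 427, 127/3,429/8,  75, 197,253, 276 , 428.29, 465, 537,637,642,679,857, 863]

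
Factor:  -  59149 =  - 59149^1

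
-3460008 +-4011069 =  - 7471077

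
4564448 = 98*46576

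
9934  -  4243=5691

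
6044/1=6044  =  6044.00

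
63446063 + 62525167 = 125971230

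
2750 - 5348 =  - 2598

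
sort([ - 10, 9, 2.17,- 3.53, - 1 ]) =[-10,- 3.53, - 1,2.17,9 ]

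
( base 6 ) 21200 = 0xB40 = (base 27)3PI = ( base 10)2880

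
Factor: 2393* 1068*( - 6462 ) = - 2^3*3^3*89^1 * 359^1 * 2393^1 = - 16515088488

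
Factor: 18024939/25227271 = 3^2 * 19^1*23^1*4583^1*25227271^(-1 )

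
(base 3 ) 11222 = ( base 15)8e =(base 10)134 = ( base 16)86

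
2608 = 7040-4432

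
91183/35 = 2605+ 8/35 = 2605.23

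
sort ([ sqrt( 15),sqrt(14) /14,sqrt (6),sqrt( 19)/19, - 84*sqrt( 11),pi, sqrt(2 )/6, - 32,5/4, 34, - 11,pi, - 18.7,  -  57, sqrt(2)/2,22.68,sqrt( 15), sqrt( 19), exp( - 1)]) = [ - 84*sqrt( 11),-57, - 32, - 18.7, - 11, sqrt( 19 )/19,sqrt( 2 ) /6,sqrt( 14) /14,exp(-1),sqrt( 2)/2,5/4, sqrt( 6 ),pi , pi , sqrt( 15), sqrt( 15 ),sqrt( 19),22.68 , 34]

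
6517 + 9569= 16086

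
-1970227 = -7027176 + 5056949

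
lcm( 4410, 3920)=35280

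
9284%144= 68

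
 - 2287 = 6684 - 8971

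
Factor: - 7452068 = - 2^2*13^1 * 139^1*1031^1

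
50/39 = 1  +  11/39=1.28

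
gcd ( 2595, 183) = 3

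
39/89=39/89 =0.44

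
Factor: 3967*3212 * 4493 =57249823972 = 2^2 * 11^1*73^1*3967^1*4493^1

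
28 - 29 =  -1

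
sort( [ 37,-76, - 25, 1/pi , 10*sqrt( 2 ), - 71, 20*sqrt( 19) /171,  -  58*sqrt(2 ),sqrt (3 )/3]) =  [ - 58*sqrt( 2), - 76, - 71, - 25, 1/pi,20 * sqrt( 19 )/171,sqrt( 3) /3,  10*sqrt( 2 ), 37]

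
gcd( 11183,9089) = 1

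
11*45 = 495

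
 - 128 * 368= - 47104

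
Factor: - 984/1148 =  - 2^1*3^1* 7^( - 1)=- 6/7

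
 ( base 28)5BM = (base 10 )4250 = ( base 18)d22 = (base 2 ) 1000010011010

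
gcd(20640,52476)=12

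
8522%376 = 250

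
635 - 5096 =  - 4461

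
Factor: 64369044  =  2^2*3^2*67^1*26687^1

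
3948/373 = 3948/373= 10.58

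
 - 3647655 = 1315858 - 4963513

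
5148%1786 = 1576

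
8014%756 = 454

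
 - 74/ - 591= 74/591=0.13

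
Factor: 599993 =599993^1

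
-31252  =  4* (-7813)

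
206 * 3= 618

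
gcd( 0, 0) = 0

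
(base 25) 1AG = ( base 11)740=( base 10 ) 891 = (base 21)209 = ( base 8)1573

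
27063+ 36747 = 63810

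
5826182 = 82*71051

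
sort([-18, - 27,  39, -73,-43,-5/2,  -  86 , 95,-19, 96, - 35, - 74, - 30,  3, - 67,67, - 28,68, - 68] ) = [-86, - 74,-73, - 68, -67, - 43, - 35 , - 30,  -  28, - 27 , - 19, - 18, - 5/2, 3, 39, 67, 68,95, 96]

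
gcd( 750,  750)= 750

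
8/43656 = 1/5457 = 0.00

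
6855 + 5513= 12368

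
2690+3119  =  5809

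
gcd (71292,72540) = 156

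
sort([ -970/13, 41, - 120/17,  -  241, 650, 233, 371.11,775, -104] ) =[- 241 ,- 104,  -  970/13, - 120/17, 41 , 233, 371.11,650 , 775 ] 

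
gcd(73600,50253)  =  1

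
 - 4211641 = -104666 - 4106975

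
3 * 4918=14754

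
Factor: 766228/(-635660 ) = - 5^(-1 )*37^(-1)*223^1= - 223/185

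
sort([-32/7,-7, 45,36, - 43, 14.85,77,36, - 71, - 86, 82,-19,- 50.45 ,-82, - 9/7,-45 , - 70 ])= [-86, - 82, - 71,-70, - 50.45, -45,-43, - 19,-7 , - 32/7, -9/7,14.85, 36,36, 45,77 , 82] 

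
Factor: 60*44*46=2^5 * 3^1*5^1*11^1*23^1 = 121440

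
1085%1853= 1085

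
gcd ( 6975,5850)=225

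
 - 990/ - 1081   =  990/1081 = 0.92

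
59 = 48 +11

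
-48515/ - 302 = 48515/302= 160.65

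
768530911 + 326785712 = 1095316623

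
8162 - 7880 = 282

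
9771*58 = 566718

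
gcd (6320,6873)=79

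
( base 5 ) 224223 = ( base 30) 8sn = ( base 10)8063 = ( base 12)47bb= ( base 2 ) 1111101111111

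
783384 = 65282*12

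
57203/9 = 6355 + 8/9 = 6355.89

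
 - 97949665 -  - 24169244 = - 73780421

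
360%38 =18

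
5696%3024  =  2672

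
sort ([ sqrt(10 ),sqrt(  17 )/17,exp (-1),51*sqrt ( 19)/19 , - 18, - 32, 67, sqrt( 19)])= [-32, - 18, sqrt(17) /17,exp(-1),sqrt( 10 ),sqrt( 19),51* sqrt(  19)/19 , 67]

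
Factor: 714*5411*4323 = 2^1*3^2* 7^2*11^1*17^1*131^1 * 773^1 = 16701711642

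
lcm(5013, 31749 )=95247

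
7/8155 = 1/1165 = 0.00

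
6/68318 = 3/34159 = 0.00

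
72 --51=123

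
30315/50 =6063/10  =  606.30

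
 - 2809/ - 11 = 255+4/11 = 255.36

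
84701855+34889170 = 119591025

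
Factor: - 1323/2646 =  - 1/2=-  2^( - 1)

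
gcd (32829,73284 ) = 93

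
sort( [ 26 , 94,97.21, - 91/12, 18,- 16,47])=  [ - 16 , - 91/12,18,  26,47,94, 97.21 ] 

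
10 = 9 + 1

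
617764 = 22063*28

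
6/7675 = 6/7675 = 0.00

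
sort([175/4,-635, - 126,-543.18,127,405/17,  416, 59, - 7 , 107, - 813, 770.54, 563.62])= [-813,-635,-543.18,-126,-7, 405/17,  175/4,59,  107, 127, 416 , 563.62, 770.54] 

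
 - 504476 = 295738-800214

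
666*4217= 2808522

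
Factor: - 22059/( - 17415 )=19/15 =3^( - 1)*5^( - 1 )*19^1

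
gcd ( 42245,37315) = 85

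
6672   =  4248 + 2424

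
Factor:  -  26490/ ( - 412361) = 30/467 = 2^1*3^1*5^1 * 467^( - 1)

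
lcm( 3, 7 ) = 21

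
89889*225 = 20225025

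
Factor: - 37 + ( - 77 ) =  - 114 = - 2^1*3^1*19^1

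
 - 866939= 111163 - 978102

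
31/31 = 1 = 1.00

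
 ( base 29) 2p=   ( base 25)38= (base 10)83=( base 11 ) 76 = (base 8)123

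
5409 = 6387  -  978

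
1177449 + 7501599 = 8679048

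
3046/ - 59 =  - 3046/59=- 51.63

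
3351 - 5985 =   -  2634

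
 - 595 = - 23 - 572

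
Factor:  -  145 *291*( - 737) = 31097715 = 3^1*5^1  *  11^1*29^1*67^1*97^1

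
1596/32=399/8  =  49.88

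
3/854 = 3/854 = 0.00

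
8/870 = 4/435 = 0.01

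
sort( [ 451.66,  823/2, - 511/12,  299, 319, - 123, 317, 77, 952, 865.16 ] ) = [ - 123 , - 511/12, 77, 299, 317,319,823/2, 451.66,  865.16, 952]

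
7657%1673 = 965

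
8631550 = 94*91825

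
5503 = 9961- 4458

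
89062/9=89062/9=9895.78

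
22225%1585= 35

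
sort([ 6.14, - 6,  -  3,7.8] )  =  [  -  6, - 3, 6.14,7.8]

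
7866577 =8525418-658841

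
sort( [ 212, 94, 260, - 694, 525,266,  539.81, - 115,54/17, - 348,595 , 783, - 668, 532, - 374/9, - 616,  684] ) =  [ - 694, - 668, - 616, - 348,  -  115, - 374/9, 54/17,94,212,260 , 266,525,532, 539.81, 595,684, 783 ] 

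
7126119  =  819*8701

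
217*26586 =5769162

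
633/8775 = 211/2925 = 0.07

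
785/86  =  9+11/86 = 9.13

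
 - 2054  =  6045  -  8099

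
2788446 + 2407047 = 5195493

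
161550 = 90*1795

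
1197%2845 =1197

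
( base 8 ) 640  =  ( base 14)21a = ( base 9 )512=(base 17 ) 178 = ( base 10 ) 416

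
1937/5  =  387 + 2/5 = 387.40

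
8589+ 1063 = 9652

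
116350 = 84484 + 31866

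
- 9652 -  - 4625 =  - 5027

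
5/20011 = 5/20011=0.00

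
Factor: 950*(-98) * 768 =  - 2^10 *3^1*5^2 * 7^2*19^1 = - 71500800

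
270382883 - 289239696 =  -18856813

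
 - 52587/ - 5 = 52587/5 = 10517.40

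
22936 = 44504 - 21568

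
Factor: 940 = 2^2*5^1*47^1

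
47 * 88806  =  4173882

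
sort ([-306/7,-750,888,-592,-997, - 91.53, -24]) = [ - 997, - 750,-592,  -  91.53, - 306/7, - 24, 888 ] 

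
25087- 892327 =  - 867240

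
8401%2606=583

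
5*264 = 1320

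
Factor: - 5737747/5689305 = -3^ (- 3) * 5^( - 1)*17^ ( - 1 )*37^( - 1)*67^( - 1 ) * 601^1 *9547^1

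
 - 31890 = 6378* ( - 5)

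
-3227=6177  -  9404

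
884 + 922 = 1806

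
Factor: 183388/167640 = 2^( - 1 )*3^( - 1)*5^(  -  1) * 11^(-1)*19^2 = 361/330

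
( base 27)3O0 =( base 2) 101100010011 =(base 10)2835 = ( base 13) 13A1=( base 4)230103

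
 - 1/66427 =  - 1 + 66426/66427 = -0.00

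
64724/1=64724= 64724.00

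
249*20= 4980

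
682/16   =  42+5/8 = 42.62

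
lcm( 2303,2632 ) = 18424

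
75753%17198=6961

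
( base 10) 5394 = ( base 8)12422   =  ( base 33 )4VF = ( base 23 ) a4c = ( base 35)4E4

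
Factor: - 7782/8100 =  - 2^( - 1)*3^( - 3)*5^( - 2)*1297^1 = - 1297/1350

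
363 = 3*121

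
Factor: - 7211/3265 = - 5^( - 1)*653^( - 1)*7211^1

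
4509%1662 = 1185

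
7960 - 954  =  7006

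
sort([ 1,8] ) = [1,  8] 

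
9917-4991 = 4926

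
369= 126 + 243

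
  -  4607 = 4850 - 9457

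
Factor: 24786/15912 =2^( - 2 )*3^4*13^ ( - 1) = 81/52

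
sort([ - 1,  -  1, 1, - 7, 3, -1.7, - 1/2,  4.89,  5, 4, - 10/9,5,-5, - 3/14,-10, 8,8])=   [-10,-7, - 5, - 1.7, - 10/9,-1, - 1,-1/2, - 3/14,1, 3, 4,4.89,5,5,8,  8] 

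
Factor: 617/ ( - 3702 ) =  - 2^( - 1) * 3^( - 1)=- 1/6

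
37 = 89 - 52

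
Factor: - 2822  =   - 2^1*17^1*83^1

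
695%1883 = 695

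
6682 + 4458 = 11140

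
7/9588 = 7/9588 =0.00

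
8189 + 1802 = 9991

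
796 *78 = 62088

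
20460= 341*60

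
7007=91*77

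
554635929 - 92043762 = 462592167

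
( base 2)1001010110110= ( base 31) 4UG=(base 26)726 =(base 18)ee2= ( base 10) 4790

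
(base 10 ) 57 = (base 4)321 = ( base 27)23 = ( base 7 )111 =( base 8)71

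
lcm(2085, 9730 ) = 29190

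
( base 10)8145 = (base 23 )F93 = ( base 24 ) E39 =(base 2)1111111010001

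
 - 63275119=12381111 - 75656230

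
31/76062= 31/76062 = 0.00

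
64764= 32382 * 2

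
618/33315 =206/11105 = 0.02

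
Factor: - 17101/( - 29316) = 7/12 =2^( - 2)*3^( - 1) * 7^1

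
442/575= 442/575  =  0.77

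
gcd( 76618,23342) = 2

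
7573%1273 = 1208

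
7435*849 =6312315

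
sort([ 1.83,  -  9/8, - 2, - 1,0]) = [ - 2, - 9/8, - 1,0,1.83]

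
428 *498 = 213144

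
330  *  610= 201300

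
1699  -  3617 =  - 1918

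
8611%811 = 501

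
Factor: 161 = 7^1 * 23^1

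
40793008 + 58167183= 98960191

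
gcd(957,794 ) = 1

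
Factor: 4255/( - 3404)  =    -  5/4 = - 2^( - 2)*5^1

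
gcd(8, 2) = 2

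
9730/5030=973/503 = 1.93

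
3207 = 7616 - 4409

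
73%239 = 73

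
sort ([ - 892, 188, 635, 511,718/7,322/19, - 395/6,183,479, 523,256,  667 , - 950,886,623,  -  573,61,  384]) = [-950, - 892, - 573, - 395/6,322/19 , 61, 718/7,183,  188,256, 384 , 479, 511, 523,623,635,667, 886 ] 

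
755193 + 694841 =1450034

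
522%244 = 34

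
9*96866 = 871794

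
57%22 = 13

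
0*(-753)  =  0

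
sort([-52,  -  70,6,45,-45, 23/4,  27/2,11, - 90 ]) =[ - 90,-70, - 52, - 45,23/4,6,11,27/2, 45 ] 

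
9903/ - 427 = - 9903/427 = -23.19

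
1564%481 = 121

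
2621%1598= 1023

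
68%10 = 8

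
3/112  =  3/112  =  0.03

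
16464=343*48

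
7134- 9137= - 2003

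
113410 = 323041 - 209631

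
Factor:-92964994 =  - 2^1 *97^1*479201^1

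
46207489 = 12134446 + 34073043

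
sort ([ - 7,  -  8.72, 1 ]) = [ - 8.72, - 7, 1]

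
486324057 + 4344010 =490668067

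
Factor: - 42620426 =-2^1*23^1*137^1*6763^1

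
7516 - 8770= - 1254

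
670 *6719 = 4501730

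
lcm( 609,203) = 609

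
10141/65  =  156 + 1/65 =156.02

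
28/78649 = 28/78649 = 0.00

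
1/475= 1/475 = 0.00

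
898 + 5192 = 6090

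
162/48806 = 81/24403 = 0.00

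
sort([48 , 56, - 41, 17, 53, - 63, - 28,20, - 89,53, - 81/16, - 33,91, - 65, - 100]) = [ - 100, - 89, - 65, - 63, - 41, - 33, - 28,-81/16,17,20,48, 53,53,56,91 ] 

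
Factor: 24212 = 2^2*6053^1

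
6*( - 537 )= -3222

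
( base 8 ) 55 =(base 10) 45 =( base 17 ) 2B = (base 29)1G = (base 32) 1D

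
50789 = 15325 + 35464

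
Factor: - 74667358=  -  2^1*37333679^1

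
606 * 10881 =6593886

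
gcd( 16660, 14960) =340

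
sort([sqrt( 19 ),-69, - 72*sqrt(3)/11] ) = [ - 69,  -  72*sqrt( 3 ) /11, sqrt(19 )] 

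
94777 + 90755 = 185532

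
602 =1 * 602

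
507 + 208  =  715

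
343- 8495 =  - 8152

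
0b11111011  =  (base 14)13d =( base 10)251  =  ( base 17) ed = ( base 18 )dh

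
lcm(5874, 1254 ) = 111606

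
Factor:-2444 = - 2^2*13^1*47^1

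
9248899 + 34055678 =43304577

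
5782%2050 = 1682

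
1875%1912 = 1875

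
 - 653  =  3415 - 4068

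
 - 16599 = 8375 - 24974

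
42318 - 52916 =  -10598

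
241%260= 241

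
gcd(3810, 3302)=254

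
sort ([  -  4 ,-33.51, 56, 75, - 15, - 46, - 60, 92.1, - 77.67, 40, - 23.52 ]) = [-77.67, - 60,-46,- 33.51  , - 23.52, - 15, - 4, 40,56, 75,92.1]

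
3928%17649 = 3928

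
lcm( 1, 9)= 9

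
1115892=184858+931034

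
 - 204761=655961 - 860722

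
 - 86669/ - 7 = 12381 + 2/7= 12381.29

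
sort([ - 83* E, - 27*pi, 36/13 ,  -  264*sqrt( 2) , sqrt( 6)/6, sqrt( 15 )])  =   [ - 264*sqrt (2), - 83*E, - 27*pi, sqrt( 6)/6, 36/13,sqrt( 15 )]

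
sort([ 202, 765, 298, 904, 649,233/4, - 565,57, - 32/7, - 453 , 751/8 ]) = [ - 565, - 453, - 32/7,57, 233/4, 751/8,202, 298, 649,765, 904]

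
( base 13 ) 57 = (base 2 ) 1001000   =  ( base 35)22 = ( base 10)72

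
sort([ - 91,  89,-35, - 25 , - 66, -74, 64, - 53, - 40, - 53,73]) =[ -91, - 74,-66, - 53, - 53,  -  40, - 35, - 25,  64,73,89]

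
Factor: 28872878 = 2^1 * 83^1*173933^1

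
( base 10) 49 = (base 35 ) 1E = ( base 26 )1n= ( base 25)1o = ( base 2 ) 110001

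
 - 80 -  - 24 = - 56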